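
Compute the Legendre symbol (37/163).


p = 163 is prime, so compute (37/163) with the reciprocity algorithm (Jacobi-symbol steps: pull out 2s via (2/n), flip via reciprocity, reduce):
  reciprocity: (37/163) -> +(163/37)
  reduce: (15/37)
  reciprocity: (15/37) -> +(37/15)
  reduce: (7/15)
  reciprocity: (7/15) -> -(15/7)
  reduce: (1/7)
  (1/7) = 1
Product of signs = -1
(37/163) = -1

-1


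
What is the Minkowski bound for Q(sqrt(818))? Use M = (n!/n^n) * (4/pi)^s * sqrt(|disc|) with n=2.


d = 818, d mod 4 = 2, so disc(K) = 4d = 3272; |disc(K)| = 3272
Real quadratic field, so n = 2, s = r2 = 0, r1 = 2
M = (n!/n^n) * (4/pi)^s * sqrt(|disc(K)|) = (2!/2^2) * (4/pi)^0 * sqrt(3272)
= 0.5 * 1.000000 * 57.201399
= 28.6007

28.6007


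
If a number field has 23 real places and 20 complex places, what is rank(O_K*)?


By Dirichlet's unit theorem:
rank = r1 + r2 - 1
= 23 + 20 - 1
= 42

42


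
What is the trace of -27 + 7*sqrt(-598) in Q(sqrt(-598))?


Tr(a + b*sqrt(d)) = (a + b*sqrt(d)) + (a - b*sqrt(d)) = 2a
= 2 * (-27)
= -54

-54


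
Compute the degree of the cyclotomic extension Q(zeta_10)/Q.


The degree equals Euler's totient phi(10).
10 = 2 * 5
phi(10) = 4

4


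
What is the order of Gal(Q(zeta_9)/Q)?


|Gal(Q(zeta_9)/Q)| = phi(9)
= 6

6


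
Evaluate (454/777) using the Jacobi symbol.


Compute (454/777) via quadratic reciprocity:
  pull out 2: (2/777) = +1  (since 777 mod 8 = 1)
  reciprocity: (227/777) -> +(777/227)
  reduce: (96/227)
  pull out 2: (2/227) = -1  (since 227 mod 8 = 3)
  pull out 2: (2/227) = -1  (since 227 mod 8 = 3)
  pull out 2: (2/227) = -1  (since 227 mod 8 = 3)
  pull out 2: (2/227) = -1  (since 227 mod 8 = 3)
  pull out 2: (2/227) = -1  (since 227 mod 8 = 3)
  reciprocity: (3/227) -> -(227/3)
  reduce: (2/3)
  pull out 2: (2/3) = -1  (since 3 mod 8 = 3)
  (1/3) = 1
Product of signs = -1

-1


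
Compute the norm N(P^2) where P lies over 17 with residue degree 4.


N(P^a) = p^(a*f)
= 17^(2*4)
= 17^8
= 6975757441

6975757441


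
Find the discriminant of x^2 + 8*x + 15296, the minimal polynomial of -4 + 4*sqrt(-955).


The element -4 + 4*sqrt(-955) has minimal polynomial:
x^2 + 8*x + 15296
Discriminant = (8)^2 - 4*(15296)
= 64 - 61184
= -61120

-61120


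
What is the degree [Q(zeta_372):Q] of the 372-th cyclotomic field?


The degree equals Euler's totient phi(372).
372 = 2^2 * 3 * 31
phi(372) = 120

120


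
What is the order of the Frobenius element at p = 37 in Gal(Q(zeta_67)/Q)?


The Frobenius at p in Gal(Q(zeta_n)/Q) = (Z/nZ)* is the class of p, so its order is ord_67(37), the smallest k >= 1 with 37^k = 1 mod 67.
n = 67 = 67, phi(67) = 66; the order divides phi(n).
Divisors of 66: 1, 2, 3, 6, 11, 22, 33, 66
Repeated squaring mod 67: 37^1 = 37, 37^2 = 29, 37^4 = 37, 37^8 = 29, 37^16 = 37, 37^32 = 29, 37^64 = 37
Test divisors in increasing order:
  k=1: 37^1 = 37 mod 67
  k=2: 37^2 = 29 mod 67
  k=3: 37^3 = 29 * 37 = 1 mod 67  <- first divisor giving 1
Order = 3

3


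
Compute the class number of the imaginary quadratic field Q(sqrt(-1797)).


K = Q(sqrt(-1797)). d mod 4 = 3, so D = disc(K) = 4d = -7188
h(K) equals the number of primitive reduced positive-definite forms (a, b, c) = a*x^2 + b*x*y + c*y^2 with b^2 - 4ac = D,
where reduced means |b| <= a <= c, with b >= 0 whenever |b| = a or a = c, and primitive means gcd(a, b, c) = 1.
Reduced forces 3a^2 <= |D| = 7188, so 1 <= a <= 48; b must have the parity of D, and c = (b^2 - D)/(4a) must be an integer >= a.
Enumerate a = 1..48, b in [-a, a]:
  a=1: (1, 0, 1797)  [1]
  a=2: (2, 2, 899)  [1]
  a=3: (3, 0, 599)  [1]
  a=4..5: none
  a=6: (6, 6, 301)  [1]
  a=7: (7, -6, 258), (7, 6, 258)  [2]
  a=8..12: none
  a=13: (13, -12, 141), (13, 12, 141)  [2]
  a=14: (14, -6, 129), (14, 6, 129)  [2]
  a=15..20: none
  a=21: (21, -6, 86), (21, 6, 86)  [2]
  a=22..25: none
  a=26: (26, -14, 71), (26, 14, 71)  [2]
  a=27..28: none
  a=29: (29, -2, 62), (29, 2, 62)  [2]
  a=30: none
  a=31: (31, -2, 58), (31, 2, 58)  [2]
  a=32..36: none
  a=37: (37, -8, 49), (37, 8, 49)  [2]
  a=38: none
  a=39: (39, -12, 47), (39, 12, 47)  [2]
  a=40..41: none
  a=42: (42, -6, 43), (42, 6, 43)  [2]
  a=43..48: none
Total reduced forms: 1 + 1 + 1 + 1 + 2 + 2 + 2 + 2 + 2 + 2 + 2 + 2 + 2 + 2 = 24
h = 24

24


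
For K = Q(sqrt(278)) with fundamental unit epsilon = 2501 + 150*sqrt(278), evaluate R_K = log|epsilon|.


epsilon = 2501 + 150*sqrt(278)
= 5001.9998
R = ln(5001.9998)
= 8.5176

8.5176


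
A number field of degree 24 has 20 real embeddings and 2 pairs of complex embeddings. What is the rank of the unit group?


By Dirichlet's unit theorem:
rank = r1 + r2 - 1
= 20 + 2 - 1
= 21

21


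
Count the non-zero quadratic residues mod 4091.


For prime p, the number of non-zero quadratic residues is (p-1)/2.
= (4091-1)/2
= 2045

2045


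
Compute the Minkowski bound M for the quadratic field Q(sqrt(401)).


d = 401, d mod 4 = 1, so disc(K) = d = 401; |disc(K)| = 401
Real quadratic field, so n = 2, s = r2 = 0, r1 = 2
M = (n!/n^n) * (4/pi)^s * sqrt(|disc(K)|) = (2!/2^2) * (4/pi)^0 * sqrt(401)
= 0.5 * 1.000000 * 20.024984
= 10.0125

10.0125


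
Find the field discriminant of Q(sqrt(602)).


For K = Q(sqrt(d)) with d squarefree: disc(K) = d if d = 1 mod 4, and disc(K) = 4d if d = 2 or 3 mod 4.
Here d = 602, and d mod 4 = 2.
d = 2 mod 4, not 1 (O_K = Z[sqrt(d)]), so disc(K) = 4d = 4 * (602) = 2408

2408


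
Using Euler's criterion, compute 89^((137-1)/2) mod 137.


p = 137 is prime and the exponent is (p-1)/2 = 68, so by Euler's criterion 89^68 = (89/137) = +1 or -1 mod 137.
Compute by square-and-multiply:
  68 = 64 + 4 (binary 1000100)
  Repeated squaring mod 137: 89^1 = 89, 89^2 = 112, 89^4 = 77, 89^8 = 38, 89^16 = 74, 89^32 = 133, 89^64 = 16
  89^68 = 89^64 * 89^4 = 16 * 77 mod 137
    16 * 77 = 1232 = 136 mod 137
  89^68 = 136 mod 137
Result 136 = p - 1 = -1 mod 137: 89 is a quadratic non-residue mod 137. As a residue in [0, p-1] the value is 136.
89^68 mod 137 = 136

136


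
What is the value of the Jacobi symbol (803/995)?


Compute (803/995) via quadratic reciprocity:
  reciprocity: (803/995) -> -(995/803)
  reduce: (192/803)
  pull out 2: (2/803) = -1  (since 803 mod 8 = 3)
  pull out 2: (2/803) = -1  (since 803 mod 8 = 3)
  pull out 2: (2/803) = -1  (since 803 mod 8 = 3)
  pull out 2: (2/803) = -1  (since 803 mod 8 = 3)
  pull out 2: (2/803) = -1  (since 803 mod 8 = 3)
  pull out 2: (2/803) = -1  (since 803 mod 8 = 3)
  reciprocity: (3/803) -> -(803/3)
  reduce: (2/3)
  pull out 2: (2/3) = -1  (since 3 mod 8 = 3)
  (1/3) = 1
Product of signs = -1

-1


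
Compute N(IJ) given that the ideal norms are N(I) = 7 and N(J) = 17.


N(IJ) = N(I) * N(J)
= 7 * 17
= 119

119


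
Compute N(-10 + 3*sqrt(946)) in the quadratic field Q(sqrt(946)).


N(a + b*sqrt(d)) = a^2 - d*b^2
= (-10)^2 - (946)*(3)^2
= 100 - 8514
= -8414

-8414


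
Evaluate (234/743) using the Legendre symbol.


p = 743 is prime, so compute (234/743) with the reciprocity algorithm (Jacobi-symbol steps: pull out 2s via (2/n), flip via reciprocity, reduce):
  pull out 2: (2/743) = +1  (since 743 mod 8 = 7)
  reciprocity: (117/743) -> +(743/117)
  reduce: (41/117)
  reciprocity: (41/117) -> +(117/41)
  reduce: (35/41)
  reciprocity: (35/41) -> +(41/35)
  reduce: (6/35)
  pull out 2: (2/35) = -1  (since 35 mod 8 = 3)
  reciprocity: (3/35) -> -(35/3)
  reduce: (2/3)
  pull out 2: (2/3) = -1  (since 3 mod 8 = 3)
  (1/3) = 1
Product of signs = -1
(234/743) = -1

-1


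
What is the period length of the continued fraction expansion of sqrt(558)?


Run the CF algorithm for sqrt(558).
a_0 = floor(sqrt(558)) = 23; set m_0=0, q_0=1.
Recurrence: m' = q*a - m,  q' = (d - m'^2)/q,  a' = floor((a_0 + m')/q').
  step 1: m=23, q=29, a=1
  step 2: m=6, q=18, a=1
  step 3: m=12, q=23, a=1
  step 4: m=11, q=19, a=1
  step 5: m=8, q=26, a=1
  step 6: m=18, q=9, a=4
  step 7: m=18, q=26, a=1
  step 8: m=8, q=19, a=1
  step 9: m=11, q=23, a=1
  step 10: m=12, q=18, a=1
  step 11: m=6, q=29, a=1
  step 12: m=23, q=1, a=46
a_12 = 2*a_0 = 46, so the period closes here.
sqrt(558) = [23; 1, 1, 1, 1, 1, 4, 1, 1, 1, 1, 1, 46]
Period length = 12

12


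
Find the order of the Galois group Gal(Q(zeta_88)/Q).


|Gal(Q(zeta_88)/Q)| = phi(88)
= 40

40


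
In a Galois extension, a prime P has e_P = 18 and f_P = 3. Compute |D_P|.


|D_P| = e * f
= 18 * 3
= 54

54


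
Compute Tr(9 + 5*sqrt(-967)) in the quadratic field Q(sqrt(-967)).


Tr(a + b*sqrt(d)) = (a + b*sqrt(d)) + (a - b*sqrt(d)) = 2a
= 2 * (9)
= 18

18


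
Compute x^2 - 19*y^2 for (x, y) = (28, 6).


x^2 - d*y^2
= 28^2 - 19*6^2
= 784 - 684
= 100

100


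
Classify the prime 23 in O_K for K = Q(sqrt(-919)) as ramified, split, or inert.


K = Q(sqrt(-919)). Since d mod 4 = 1, disc(K) = -919.
Check p | disc: -919 mod 23 = 1.
p does not divide disc. Compute Legendre symbol (d/p):
1^((23-1)/2) mod 23 = 1
(d/p) = 1, so p splits: (p) = P*P' with e=1, f=1, g=2.
Therefore p is split.

split


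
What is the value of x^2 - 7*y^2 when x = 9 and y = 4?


x^2 - d*y^2
= 9^2 - 7*4^2
= 81 - 112
= -31

-31


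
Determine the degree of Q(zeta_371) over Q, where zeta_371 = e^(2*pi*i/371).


The degree equals Euler's totient phi(371).
371 = 7 * 53
phi(371) = 312

312


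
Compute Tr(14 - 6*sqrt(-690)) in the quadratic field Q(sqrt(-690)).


Tr(a + b*sqrt(d)) = (a + b*sqrt(d)) + (a - b*sqrt(d)) = 2a
= 2 * (14)
= 28

28


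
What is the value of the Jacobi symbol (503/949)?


Compute (503/949) via quadratic reciprocity:
  reciprocity: (503/949) -> +(949/503)
  reduce: (446/503)
  pull out 2: (2/503) = +1  (since 503 mod 8 = 7)
  reciprocity: (223/503) -> -(503/223)
  reduce: (57/223)
  reciprocity: (57/223) -> +(223/57)
  reduce: (52/57)
  pull out 2: (2/57) = +1  (since 57 mod 8 = 1)
  pull out 2: (2/57) = +1  (since 57 mod 8 = 1)
  reciprocity: (13/57) -> +(57/13)
  reduce: (5/13)
  reciprocity: (5/13) -> +(13/5)
  reduce: (3/5)
  reciprocity: (3/5) -> +(5/3)
  reduce: (2/3)
  pull out 2: (2/3) = -1  (since 3 mod 8 = 3)
  (1/3) = 1
Product of signs = 1

1


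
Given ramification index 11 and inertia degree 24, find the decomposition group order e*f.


|D_P| = e * f
= 11 * 24
= 264

264


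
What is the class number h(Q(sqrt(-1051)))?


K = Q(sqrt(-1051)). d mod 4 = 1, so D = disc(K) = d = -1051
h(K) equals the number of primitive reduced positive-definite forms (a, b, c) = a*x^2 + b*x*y + c*y^2 with b^2 - 4ac = D,
where reduced means |b| <= a <= c, with b >= 0 whenever |b| = a or a = c, and primitive means gcd(a, b, c) = 1.
Reduced forces 3a^2 <= |D| = 1051, so 1 <= a <= 18; b must have the parity of D, and c = (b^2 - D)/(4a) must be an integer >= a.
Enumerate a = 1..18, b in [-a, a]:
  a=1: (1, 1, 263)  [1]
  a=2..4: none
  a=5: (5, -3, 53), (5, 3, 53)  [2]
  a=6..10: none
  a=11: (11, -7, 25), (11, 7, 25)  [2]
  a=12..18: none
Total reduced forms: 1 + 2 + 2 = 5
h = 5

5


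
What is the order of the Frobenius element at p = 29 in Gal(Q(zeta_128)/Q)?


The Frobenius at p in Gal(Q(zeta_n)/Q) = (Z/nZ)* is the class of p, so its order is ord_128(29), the smallest k >= 1 with 29^k = 1 mod 128.
n = 128 = 2^7, phi(128) = 64; the order divides phi(n).
Divisors of 64: 1, 2, 4, 8, 16, 32, 64
Repeated squaring mod 128: 29^1 = 29, 29^2 = 73, 29^4 = 81, 29^8 = 33, 29^16 = 65, 29^32 = 1, 29^64 = 1
Test divisors in increasing order:
  k=1: 29^1 = 29 mod 128
  k=2: 29^2 = 73 mod 128
  k=4: 29^4 = 81 mod 128
  k=8: 29^8 = 33 mod 128
  k=16: 29^16 = 65 mod 128
  k=32: 29^32 = 1 mod 128  <- first divisor giving 1
Order = 32

32


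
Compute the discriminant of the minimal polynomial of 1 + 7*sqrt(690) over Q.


The element 1 + 7*sqrt(690) has minimal polynomial:
x^2 - 2*x - 33809
Discriminant = (-2)^2 - 4*(-33809)
= 4 + 135236
= 135240

135240


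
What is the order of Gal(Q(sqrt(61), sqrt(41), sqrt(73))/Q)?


The 3 square roots of distinct primes are multiplicatively independent over Q,
so [K:Q] = 2^3 and Gal(K/Q) is isomorphic to (Z/2Z)^3.
|Gal| = 2^3 = 8

8


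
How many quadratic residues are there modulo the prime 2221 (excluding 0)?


For prime p, the number of non-zero quadratic residues is (p-1)/2.
= (2221-1)/2
= 1110

1110


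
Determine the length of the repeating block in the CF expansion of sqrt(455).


Run the CF algorithm for sqrt(455).
a_0 = floor(sqrt(455)) = 21; set m_0=0, q_0=1.
Recurrence: m' = q*a - m,  q' = (d - m'^2)/q,  a' = floor((a_0 + m')/q').
  step 1: m=21, q=14, a=3
  step 2: m=21, q=1, a=42
a_2 = 2*a_0 = 42, so the period closes here.
sqrt(455) = [21; 3, 42]
Period length = 2

2


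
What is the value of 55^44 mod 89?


p = 89 is prime and the exponent is (p-1)/2 = 44, so by Euler's criterion 55^44 = (55/89) = +1 or -1 mod 89.
Compute by square-and-multiply:
  44 = 32 + 8 + 4 (binary 101100)
  Repeated squaring mod 89: 55^1 = 55, 55^2 = 88, 55^4 = 1, 55^8 = 1, 55^16 = 1, 55^32 = 1
  55^44 = 55^32 * 55^8 * 55^4 = 1 * 1 * 1 mod 89
    1 * 1 = 1 = 1 mod 89
    1 * 1 = 1 = 1 mod 89
  55^44 = 1 mod 89
Result 1: 55 is a quadratic residue mod 89.
55^44 mod 89 = 1

1


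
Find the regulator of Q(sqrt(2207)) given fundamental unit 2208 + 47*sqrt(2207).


epsilon = 2208 + 47*sqrt(2207)
= 4415.9998
R = ln(4415.9998)
= 8.3930

8.3930


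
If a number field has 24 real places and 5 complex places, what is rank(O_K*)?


By Dirichlet's unit theorem:
rank = r1 + r2 - 1
= 24 + 5 - 1
= 28

28


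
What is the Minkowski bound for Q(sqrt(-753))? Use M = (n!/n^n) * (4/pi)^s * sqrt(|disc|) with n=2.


d = -753, d mod 4 = 3, so disc(K) = 4d = -3012; |disc(K)| = 3012
Imaginary quadratic field, so n = 2, s = r2 = 1, r1 = 0
M = (n!/n^n) * (4/pi)^s * sqrt(|disc(K)|) = (2!/2^2) * (4/pi)^1 * sqrt(3012)
= 0.5 * 1.273240 * 54.881691
= 34.9388

34.9388


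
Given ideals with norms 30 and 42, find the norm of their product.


N(IJ) = N(I) * N(J)
= 30 * 42
= 1260

1260


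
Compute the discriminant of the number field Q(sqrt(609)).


For K = Q(sqrt(d)) with d squarefree: disc(K) = d if d = 1 mod 4, and disc(K) = 4d if d = 2 or 3 mod 4.
Here d = 609, and d mod 4 = 1.
d = 1 mod 4 (O_K = Z[(1+sqrt(d))/2]), so disc(K) = d = 609

609


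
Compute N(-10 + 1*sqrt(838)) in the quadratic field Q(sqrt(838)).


N(a + b*sqrt(d)) = a^2 - d*b^2
= (-10)^2 - (838)*(1)^2
= 100 - 838
= -738

-738


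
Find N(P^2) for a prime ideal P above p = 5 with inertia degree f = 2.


N(P^a) = p^(a*f)
= 5^(2*2)
= 5^4
= 625

625


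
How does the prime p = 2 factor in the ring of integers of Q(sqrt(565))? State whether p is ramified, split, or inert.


K = Q(sqrt(565)). Since d mod 4 = 1, disc(K) = 565.
Check p | disc: 565 mod 2 = 1.
p=2 does not divide disc (d is 1 mod 4). 2 splits iff d = 1 mod 8.
d mod 8 = 5, so (d/2) = -1.
(d/p) = -1, so p is inert: (p) stays prime with e=1, f=2, g=1.
Therefore p is inert.

inert


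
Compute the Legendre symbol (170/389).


p = 389 is prime, so compute (170/389) with the reciprocity algorithm (Jacobi-symbol steps: pull out 2s via (2/n), flip via reciprocity, reduce):
  pull out 2: (2/389) = -1  (since 389 mod 8 = 5)
  reciprocity: (85/389) -> +(389/85)
  reduce: (49/85)
  reciprocity: (49/85) -> +(85/49)
  reduce: (36/49)
  pull out 2: (2/49) = +1  (since 49 mod 8 = 1)
  pull out 2: (2/49) = +1  (since 49 mod 8 = 1)
  reciprocity: (9/49) -> +(49/9)
  reduce: (4/9)
  pull out 2: (2/9) = +1  (since 9 mod 8 = 1)
  pull out 2: (2/9) = +1  (since 9 mod 8 = 1)
  (1/9) = 1
Product of signs = -1
(170/389) = -1

-1


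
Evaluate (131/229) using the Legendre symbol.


p = 229 is prime, so compute (131/229) with the reciprocity algorithm (Jacobi-symbol steps: pull out 2s via (2/n), flip via reciprocity, reduce):
  reciprocity: (131/229) -> +(229/131)
  reduce: (98/131)
  pull out 2: (2/131) = -1  (since 131 mod 8 = 3)
  reciprocity: (49/131) -> +(131/49)
  reduce: (33/49)
  reciprocity: (33/49) -> +(49/33)
  reduce: (16/33)
  pull out 2: (2/33) = +1  (since 33 mod 8 = 1)
  pull out 2: (2/33) = +1  (since 33 mod 8 = 1)
  pull out 2: (2/33) = +1  (since 33 mod 8 = 1)
  pull out 2: (2/33) = +1  (since 33 mod 8 = 1)
  (1/33) = 1
Product of signs = -1
(131/229) = -1

-1


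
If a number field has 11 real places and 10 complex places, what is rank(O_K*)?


By Dirichlet's unit theorem:
rank = r1 + r2 - 1
= 11 + 10 - 1
= 20

20


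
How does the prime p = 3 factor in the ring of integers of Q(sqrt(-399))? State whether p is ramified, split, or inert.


K = Q(sqrt(-399)). Since d mod 4 = 1, disc(K) = -399.
Check p | disc: -399 mod 3 = 0.
p divides disc, so p ramifies: (p) = P^2 with e=2, f=1, g=1.
Therefore p is ramified.

ramified


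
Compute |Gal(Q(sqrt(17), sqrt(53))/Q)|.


The 2 square roots of distinct primes are multiplicatively independent over Q,
so [K:Q] = 2^2 and Gal(K/Q) is isomorphic to (Z/2Z)^2.
|Gal| = 2^2 = 4

4


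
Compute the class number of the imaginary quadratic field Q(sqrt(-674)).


K = Q(sqrt(-674)). d mod 4 = 2, so D = disc(K) = 4d = -2696
h(K) equals the number of primitive reduced positive-definite forms (a, b, c) = a*x^2 + b*x*y + c*y^2 with b^2 - 4ac = D,
where reduced means |b| <= a <= c, with b >= 0 whenever |b| = a or a = c, and primitive means gcd(a, b, c) = 1.
Reduced forces 3a^2 <= |D| = 2696, so 1 <= a <= 29; b must have the parity of D, and c = (b^2 - D)/(4a) must be an integer >= a.
Enumerate a = 1..29, b in [-a, a]:
  a=1: (1, 0, 674)  [1]
  a=2: (2, 0, 337)  [1]
  a=3: (3, -2, 225), (3, 2, 225)  [2]
  a=4: none
  a=5: (5, -2, 135), (5, 2, 135)  [2]
  a=6: (6, -4, 113), (6, 4, 113)  [2]
  a=7..8: none
  a=9: (9, -2, 75), (9, 2, 75)  [2]
  a=10: (10, -8, 69), (10, 8, 69)  [2]
  a=11..14: none
  a=15: (15, -8, 46), (15, -2, 45), (15, 2, 45), (15, 8, 46)  [4]
  a=16..17: none
  a=18: (18, -16, 41), (18, 16, 41)  [2]
  a=19..22: none
  a=23: (23, -8, 30), (23, 8, 30)  [2]
  a=24: none
  a=25: (25, -2, 27), (25, 2, 27)  [2]
  a=26..28: none
  a=29: (29, -28, 30), (29, 28, 30)  [2]
Total reduced forms: 1 + 1 + 2 + 2 + 2 + 2 + 2 + 4 + 2 + 2 + 2 + 2 = 24
h = 24

24


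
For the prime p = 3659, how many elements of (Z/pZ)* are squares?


For prime p, the number of non-zero quadratic residues is (p-1)/2.
= (3659-1)/2
= 1829

1829


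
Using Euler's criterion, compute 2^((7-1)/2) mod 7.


p = 7 is prime and the exponent is (p-1)/2 = 3, so by Euler's criterion 2^3 = (2/7) = +1 or -1 mod 7.
Compute by square-and-multiply:
  3 = 2 + 1 (binary 11)
  Repeated squaring mod 7: 2^1 = 2, 2^2 = 4
  2^3 = 2^2 * 2^1 = 4 * 2 mod 7
    4 * 2 = 8 = 1 mod 7
  2^3 = 1 mod 7
Result 1: 2 is a quadratic residue mod 7.
2^3 mod 7 = 1

1


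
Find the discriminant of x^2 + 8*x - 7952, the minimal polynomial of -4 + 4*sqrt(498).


The element -4 + 4*sqrt(498) has minimal polynomial:
x^2 + 8*x - 7952
Discriminant = (8)^2 - 4*(-7952)
= 64 + 31808
= 31872

31872


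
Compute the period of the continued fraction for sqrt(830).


Run the CF algorithm for sqrt(830).
a_0 = floor(sqrt(830)) = 28; set m_0=0, q_0=1.
Recurrence: m' = q*a - m,  q' = (d - m'^2)/q,  a' = floor((a_0 + m')/q').
  step 1: m=28, q=46, a=1
  step 2: m=18, q=11, a=4
  step 3: m=26, q=14, a=3
  step 4: m=16, q=41, a=1
  step 5: m=25, q=5, a=10
  step 6: m=25, q=41, a=1
  step 7: m=16, q=14, a=3
  step 8: m=26, q=11, a=4
  step 9: m=18, q=46, a=1
  step 10: m=28, q=1, a=56
a_10 = 2*a_0 = 56, so the period closes here.
sqrt(830) = [28; 1, 4, 3, 1, 10, 1, 3, 4, 1, 56]
Period length = 10

10


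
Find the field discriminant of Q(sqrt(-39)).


For K = Q(sqrt(d)) with d squarefree: disc(K) = d if d = 1 mod 4, and disc(K) = 4d if d = 2 or 3 mod 4.
Here d = -39, and d mod 4 = 1.
d = 1 mod 4 (O_K = Z[(1+sqrt(d))/2]), so disc(K) = d = -39

-39


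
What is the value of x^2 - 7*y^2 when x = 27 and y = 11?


x^2 - d*y^2
= 27^2 - 7*11^2
= 729 - 847
= -118

-118


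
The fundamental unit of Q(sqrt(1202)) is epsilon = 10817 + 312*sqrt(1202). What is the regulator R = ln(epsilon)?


epsilon = 10817 + 312*sqrt(1202)
= 21634.0000
R = ln(21634.0000)
= 9.9820

9.9820


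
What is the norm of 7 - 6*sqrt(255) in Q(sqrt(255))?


N(a + b*sqrt(d)) = a^2 - d*b^2
= (7)^2 - (255)*(-6)^2
= 49 - 9180
= -9131

-9131


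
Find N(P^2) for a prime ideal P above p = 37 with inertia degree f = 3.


N(P^a) = p^(a*f)
= 37^(2*3)
= 37^6
= 2565726409

2565726409


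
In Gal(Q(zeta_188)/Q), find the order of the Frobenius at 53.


The Frobenius at p in Gal(Q(zeta_n)/Q) = (Z/nZ)* is the class of p, so its order is ord_188(53), the smallest k >= 1 with 53^k = 1 mod 188.
n = 188 = 2^2 * 47, phi(188) = 92; the order divides phi(n).
Divisors of 92: 1, 2, 4, 23, 46, 92
Repeated squaring mod 188: 53^1 = 53, 53^2 = 177, 53^4 = 121, 53^8 = 165, 53^16 = 153, 53^32 = 97, 53^64 = 9
Test divisors in increasing order:
  k=1: 53^1 = 53 mod 188
  k=2: 53^2 = 177 mod 188
  k=4: 53^4 = 121 mod 188
  k=23: 53^23 = 153 * 121 * 177 * 53 = 1 mod 188  <- first divisor giving 1
Order = 23

23


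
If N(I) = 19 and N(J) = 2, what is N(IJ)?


N(IJ) = N(I) * N(J)
= 19 * 2
= 38

38


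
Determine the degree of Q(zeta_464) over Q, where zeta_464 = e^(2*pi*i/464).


The degree equals Euler's totient phi(464).
464 = 2^4 * 29
phi(464) = 224

224


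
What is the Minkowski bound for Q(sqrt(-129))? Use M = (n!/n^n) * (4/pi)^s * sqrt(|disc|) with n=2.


d = -129, d mod 4 = 3, so disc(K) = 4d = -516; |disc(K)| = 516
Imaginary quadratic field, so n = 2, s = r2 = 1, r1 = 0
M = (n!/n^n) * (4/pi)^s * sqrt(|disc(K)|) = (2!/2^2) * (4/pi)^1 * sqrt(516)
= 0.5 * 1.273240 * 22.715633
= 14.4612

14.4612


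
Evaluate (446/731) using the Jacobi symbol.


Compute (446/731) via quadratic reciprocity:
  pull out 2: (2/731) = -1  (since 731 mod 8 = 3)
  reciprocity: (223/731) -> -(731/223)
  reduce: (62/223)
  pull out 2: (2/223) = +1  (since 223 mod 8 = 7)
  reciprocity: (31/223) -> -(223/31)
  reduce: (6/31)
  pull out 2: (2/31) = +1  (since 31 mod 8 = 7)
  reciprocity: (3/31) -> -(31/3)
  reduce: (1/3)
  (1/3) = 1
Product of signs = 1

1


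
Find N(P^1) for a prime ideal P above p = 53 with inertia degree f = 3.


N(P^a) = p^(a*f)
= 53^(1*3)
= 53^3
= 148877

148877


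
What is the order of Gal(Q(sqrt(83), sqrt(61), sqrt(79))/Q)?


The 3 square roots of distinct primes are multiplicatively independent over Q,
so [K:Q] = 2^3 and Gal(K/Q) is isomorphic to (Z/2Z)^3.
|Gal| = 2^3 = 8

8


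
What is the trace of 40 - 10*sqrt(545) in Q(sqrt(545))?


Tr(a + b*sqrt(d)) = (a + b*sqrt(d)) + (a - b*sqrt(d)) = 2a
= 2 * (40)
= 80

80


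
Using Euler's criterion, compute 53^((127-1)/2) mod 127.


p = 127 is prime and the exponent is (p-1)/2 = 63, so by Euler's criterion 53^63 = (53/127) = +1 or -1 mod 127.
Compute by square-and-multiply:
  63 = 32 + 16 + 8 + 4 + 2 + 1 (binary 111111)
  Repeated squaring mod 127: 53^1 = 53, 53^2 = 15, 53^4 = 98, 53^8 = 79, 53^16 = 18, 53^32 = 70
  53^63 = 53^32 * 53^16 * 53^8 * 53^4 * 53^2 * 53^1 = 70 * 18 * 79 * 98 * 15 * 53 mod 127
    70 * 18 = 1260 = 117 mod 127
    117 * 79 = 9243 = 99 mod 127
    99 * 98 = 9702 = 50 mod 127
    50 * 15 = 750 = 115 mod 127
    115 * 53 = 6095 = 126 mod 127
  53^63 = 126 mod 127
Result 126 = p - 1 = -1 mod 127: 53 is a quadratic non-residue mod 127. As a residue in [0, p-1] the value is 126.
53^63 mod 127 = 126

126


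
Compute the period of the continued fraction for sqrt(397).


Run the CF algorithm for sqrt(397).
a_0 = floor(sqrt(397)) = 19; set m_0=0, q_0=1.
Recurrence: m' = q*a - m,  q' = (d - m'^2)/q,  a' = floor((a_0 + m')/q').
  step 1: m=19, q=36, a=1
  step 2: m=17, q=3, a=12
  step 3: m=19, q=12, a=3
  step 4: m=17, q=9, a=4
  step 5: m=19, q=4, a=9
  step 6: m=17, q=27, a=1
  step 7: m=10, q=11, a=2
  step 8: m=12, q=23, a=1
  step 9: m=11, q=12, a=2
  step 10: m=13, q=19, a=1
  step 11: m=6, q=19, a=1
  step 12: m=13, q=12, a=2
  step 13: m=11, q=23, a=1
  step 14: m=12, q=11, a=2
  step 15: m=10, q=27, a=1
  step 16: m=17, q=4, a=9
  step 17: m=19, q=9, a=4
  step 18: m=17, q=12, a=3
  step 19: m=19, q=3, a=12
  step 20: m=17, q=36, a=1
  step 21: m=19, q=1, a=38
a_21 = 2*a_0 = 38, so the period closes here.
sqrt(397) = [19; 1, 12, 3, 4, 9, 1, 2, 1, 2, 1, 1, 2, 1, 2, 1, 9, 4, 3, 12, 1, 38]
Period length = 21

21


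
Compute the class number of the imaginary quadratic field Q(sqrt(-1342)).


K = Q(sqrt(-1342)). d mod 4 = 2, so D = disc(K) = 4d = -5368
h(K) equals the number of primitive reduced positive-definite forms (a, b, c) = a*x^2 + b*x*y + c*y^2 with b^2 - 4ac = D,
where reduced means |b| <= a <= c, with b >= 0 whenever |b| = a or a = c, and primitive means gcd(a, b, c) = 1.
Reduced forces 3a^2 <= |D| = 5368, so 1 <= a <= 42; b must have the parity of D, and c = (b^2 - D)/(4a) must be an integer >= a.
Enumerate a = 1..42, b in [-a, a]:
  a=1: (1, 0, 1342)  [1]
  a=2: (2, 0, 671)  [1]
  a=3..6: none
  a=7: (7, -6, 193), (7, 6, 193)  [2]
  a=8..10: none
  a=11: (11, 0, 122)  [1]
  a=12: none
  a=13: (13, -12, 106), (13, 12, 106)  [2]
  a=14: (14, -8, 97), (14, 8, 97)  [2]
  a=15..16: none
  a=17: (17, -2, 79), (17, 2, 79)  [2]
  a=18: none
  a=19: (19, -16, 74), (19, 16, 74)  [2]
  a=20..21: none
  a=22: (22, 0, 61)  [1]
  a=23..25: none
  a=26: (26, -12, 53), (26, 12, 53)  [2]
  a=27..33: none
  a=34: (34, -32, 47), (34, 32, 47)  [2]
  a=35..36: none
  a=37: (37, -16, 38), (37, 16, 38)  [2]
  a=38..42: none
Total reduced forms: 1 + 1 + 2 + 1 + 2 + 2 + 2 + 2 + 1 + 2 + 2 + 2 = 20
h = 20

20


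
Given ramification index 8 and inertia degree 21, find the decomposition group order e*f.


|D_P| = e * f
= 8 * 21
= 168

168


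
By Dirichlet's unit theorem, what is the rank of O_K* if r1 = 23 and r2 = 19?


By Dirichlet's unit theorem:
rank = r1 + r2 - 1
= 23 + 19 - 1
= 41

41


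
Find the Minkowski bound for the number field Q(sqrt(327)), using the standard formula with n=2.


d = 327, d mod 4 = 3, so disc(K) = 4d = 1308; |disc(K)| = 1308
Real quadratic field, so n = 2, s = r2 = 0, r1 = 2
M = (n!/n^n) * (4/pi)^s * sqrt(|disc(K)|) = (2!/2^2) * (4/pi)^0 * sqrt(1308)
= 0.5 * 1.000000 * 36.166283
= 18.0831

18.0831


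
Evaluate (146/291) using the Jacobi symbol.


Compute (146/291) via quadratic reciprocity:
  pull out 2: (2/291) = -1  (since 291 mod 8 = 3)
  reciprocity: (73/291) -> +(291/73)
  reduce: (72/73)
  pull out 2: (2/73) = +1  (since 73 mod 8 = 1)
  pull out 2: (2/73) = +1  (since 73 mod 8 = 1)
  pull out 2: (2/73) = +1  (since 73 mod 8 = 1)
  reciprocity: (9/73) -> +(73/9)
  reduce: (1/9)
  (1/9) = 1
Product of signs = -1

-1


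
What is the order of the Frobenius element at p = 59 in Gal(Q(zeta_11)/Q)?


The Frobenius at p in Gal(Q(zeta_n)/Q) = (Z/nZ)* is the class of p, so its order is ord_11(59), the smallest k >= 1 with 59^k = 1 mod 11.
n = 11 = 11, phi(11) = 10; the order divides phi(n).
Divisors of 10: 1, 2, 5, 10
Repeated squaring mod 11: 59^1 = 4, 59^2 = 5, 59^4 = 3, 59^8 = 9
Test divisors in increasing order:
  k=1: 59^1 = 4 mod 11
  k=2: 59^2 = 5 mod 11
  k=5: 59^5 = 3 * 4 = 1 mod 11  <- first divisor giving 1
Order = 5

5


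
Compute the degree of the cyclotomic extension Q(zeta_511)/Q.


The degree equals Euler's totient phi(511).
511 = 7 * 73
phi(511) = 432

432


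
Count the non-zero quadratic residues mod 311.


For prime p, the number of non-zero quadratic residues is (p-1)/2.
= (311-1)/2
= 155

155


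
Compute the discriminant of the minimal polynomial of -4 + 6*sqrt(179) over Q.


The element -4 + 6*sqrt(179) has minimal polynomial:
x^2 + 8*x - 6428
Discriminant = (8)^2 - 4*(-6428)
= 64 + 25712
= 25776

25776


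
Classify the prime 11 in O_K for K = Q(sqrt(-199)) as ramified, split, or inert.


K = Q(sqrt(-199)). Since d mod 4 = 1, disc(K) = -199.
Check p | disc: -199 mod 11 = 10.
p does not divide disc. Compute Legendre symbol (d/p):
10^((11-1)/2) mod 11 = -1
(d/p) = -1, so p is inert: (p) stays prime with e=1, f=2, g=1.
Therefore p is inert.

inert


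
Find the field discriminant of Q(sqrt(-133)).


For K = Q(sqrt(d)) with d squarefree: disc(K) = d if d = 1 mod 4, and disc(K) = 4d if d = 2 or 3 mod 4.
Here d = -133, and d mod 4 = 3.
d = 3 mod 4, not 1 (O_K = Z[sqrt(d)]), so disc(K) = 4d = 4 * (-133) = -532

-532


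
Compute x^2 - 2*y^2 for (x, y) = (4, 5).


x^2 - d*y^2
= 4^2 - 2*5^2
= 16 - 50
= -34

-34


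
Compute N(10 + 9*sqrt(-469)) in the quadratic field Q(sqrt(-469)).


N(a + b*sqrt(d)) = a^2 - d*b^2
= (10)^2 - (-469)*(9)^2
= 100 + 37989
= 38089

38089


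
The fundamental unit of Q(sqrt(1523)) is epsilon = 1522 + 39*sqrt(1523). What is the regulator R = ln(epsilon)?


epsilon = 1522 + 39*sqrt(1523)
= 3043.9997
R = ln(3043.9997)
= 8.0209

8.0209


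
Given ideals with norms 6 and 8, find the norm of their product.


N(IJ) = N(I) * N(J)
= 6 * 8
= 48

48


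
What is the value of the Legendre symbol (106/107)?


p = 107 is prime, so compute (106/107) with the reciprocity algorithm (Jacobi-symbol steps: pull out 2s via (2/n), flip via reciprocity, reduce):
  pull out 2: (2/107) = -1  (since 107 mod 8 = 3)
  reciprocity: (53/107) -> +(107/53)
  reduce: (1/53)
  (1/53) = 1
Product of signs = -1
(106/107) = -1

-1


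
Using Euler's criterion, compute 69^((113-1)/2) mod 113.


p = 113 is prime and the exponent is (p-1)/2 = 56, so by Euler's criterion 69^56 = (69/113) = +1 or -1 mod 113.
Compute by square-and-multiply:
  56 = 32 + 16 + 8 (binary 111000)
  Repeated squaring mod 113: 69^1 = 69, 69^2 = 15, 69^4 = 112, 69^8 = 1, 69^16 = 1, 69^32 = 1
  69^56 = 69^32 * 69^16 * 69^8 = 1 * 1 * 1 mod 113
    1 * 1 = 1 = 1 mod 113
    1 * 1 = 1 = 1 mod 113
  69^56 = 1 mod 113
Result 1: 69 is a quadratic residue mod 113.
69^56 mod 113 = 1

1


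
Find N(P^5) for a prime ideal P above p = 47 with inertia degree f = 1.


N(P^a) = p^(a*f)
= 47^(5*1)
= 47^5
= 229345007

229345007


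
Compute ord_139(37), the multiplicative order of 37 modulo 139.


We want ord_139(37), the smallest k >= 1 with 37^k = 1 mod 139.
n = 139 = 139, phi(139) = 138; the order divides phi(n).
Divisors of 138: 1, 2, 3, 6, 23, 46, 69, 138
Repeated squaring mod 139: 37^1 = 37, 37^2 = 118, 37^4 = 24, 37^8 = 20, 37^16 = 122, 37^32 = 11, 37^64 = 121, 37^128 = 46
Test divisors in increasing order:
  k=1: 37^1 = 37 mod 139
  k=2: 37^2 = 118 mod 139
  k=3: 37^3 = 118 * 37 = 57 mod 139
  k=6: 37^6 = 24 * 118 = 52 mod 139
  k=23: 37^23 = 122 * 24 * 118 * 37 = 96 mod 139
  k=46: 37^46 = 11 * 20 * 24 * 118 = 42 mod 139
  k=69: 37^69 = 121 * 24 * 37 = 1 mod 139  <- first divisor giving 1
Order = 69

69


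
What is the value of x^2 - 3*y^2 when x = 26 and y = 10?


x^2 - d*y^2
= 26^2 - 3*10^2
= 676 - 300
= 376

376


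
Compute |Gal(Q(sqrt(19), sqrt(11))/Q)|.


The 2 square roots of distinct primes are multiplicatively independent over Q,
so [K:Q] = 2^2 and Gal(K/Q) is isomorphic to (Z/2Z)^2.
|Gal| = 2^2 = 4

4


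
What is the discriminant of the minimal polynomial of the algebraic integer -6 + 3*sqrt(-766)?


The element -6 + 3*sqrt(-766) has minimal polynomial:
x^2 + 12*x + 6930
Discriminant = (12)^2 - 4*(6930)
= 144 - 27720
= -27576

-27576


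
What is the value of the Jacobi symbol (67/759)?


Compute (67/759) via quadratic reciprocity:
  reciprocity: (67/759) -> -(759/67)
  reduce: (22/67)
  pull out 2: (2/67) = -1  (since 67 mod 8 = 3)
  reciprocity: (11/67) -> -(67/11)
  reduce: (1/11)
  (1/11) = 1
Product of signs = -1

-1


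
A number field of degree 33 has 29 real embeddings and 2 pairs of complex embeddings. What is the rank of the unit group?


By Dirichlet's unit theorem:
rank = r1 + r2 - 1
= 29 + 2 - 1
= 30

30


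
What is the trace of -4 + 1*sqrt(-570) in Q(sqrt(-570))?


Tr(a + b*sqrt(d)) = (a + b*sqrt(d)) + (a - b*sqrt(d)) = 2a
= 2 * (-4)
= -8

-8


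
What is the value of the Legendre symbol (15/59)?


p = 59 is prime, so compute (15/59) with the reciprocity algorithm (Jacobi-symbol steps: pull out 2s via (2/n), flip via reciprocity, reduce):
  reciprocity: (15/59) -> -(59/15)
  reduce: (14/15)
  pull out 2: (2/15) = +1  (since 15 mod 8 = 7)
  reciprocity: (7/15) -> -(15/7)
  reduce: (1/7)
  (1/7) = 1
Product of signs = 1
(15/59) = 1

1


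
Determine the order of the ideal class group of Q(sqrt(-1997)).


K = Q(sqrt(-1997)). d mod 4 = 3, so D = disc(K) = 4d = -7988
h(K) equals the number of primitive reduced positive-definite forms (a, b, c) = a*x^2 + b*x*y + c*y^2 with b^2 - 4ac = D,
where reduced means |b| <= a <= c, with b >= 0 whenever |b| = a or a = c, and primitive means gcd(a, b, c) = 1.
Reduced forces 3a^2 <= |D| = 7988, so 1 <= a <= 51; b must have the parity of D, and c = (b^2 - D)/(4a) must be an integer >= a.
Enumerate a = 1..51, b in [-a, a]:
  a=1: (1, 0, 1997)  [1]
  a=2: (2, 2, 999)  [1]
  a=3: (3, -2, 666), (3, 2, 666)  [2]
  a=4..5: none
  a=6: (6, -2, 333), (6, 2, 333)  [2]
  a=7..8: none
  a=9: (9, -2, 222), (9, 2, 222)  [2]
  a=10: none
  a=11: (11, -8, 183), (11, 8, 183)  [2]
  a=12..16: none
  a=17: (17, -6, 118), (17, 6, 118)  [2]
  a=18: (18, -2, 111), (18, 2, 111)  [2]
  a=19: (19, -12, 107), (19, 12, 107)  [2]
  a=20..21: none
  a=22: (22, -14, 93), (22, 14, 93)  [2]
  a=23: (23, -4, 87), (23, 4, 87)  [2]
  a=24..26: none
  a=27: (27, -2, 74), (27, 2, 74)  [2]
  a=28: none
  a=29: (29, -4, 69), (29, 4, 69)  [2]
  a=30: none
  a=31: (31, -14, 66), (31, 14, 66)  [2]
  a=32: none
  a=33: (33, -14, 62), (33, -8, 61), (33, 8, 61), (33, 14, 62)  [4]
  a=34: (34, -6, 59), (34, 6, 59)  [2]
  a=35..36: none
  a=37: (37, -2, 54), (37, 2, 54)  [2]
  a=38: (38, -26, 57), (38, 26, 57)  [2]
  a=39..42: none
  a=43: (43, -28, 51), (43, 28, 51)  [2]
  a=44..45: none
  a=46: (46, -42, 53), (46, 42, 53)  [2]
  a=47: (47, -40, 51), (47, 40, 51)  [2]
  a=48..51: none
Total reduced forms: 1 + 1 + 2 + 2 + 2 + 2 + 2 + 2 + 2 + 2 + 2 + 2 + 2 + 2 + 4 + 2 + 2 + 2 + 2 + 2 + 2 = 42
h = 42

42


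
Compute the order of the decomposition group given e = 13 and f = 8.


|D_P| = e * f
= 13 * 8
= 104

104


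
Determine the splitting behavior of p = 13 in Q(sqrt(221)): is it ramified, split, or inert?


K = Q(sqrt(221)). Since d mod 4 = 1, disc(K) = 221.
Check p | disc: 221 mod 13 = 0.
p divides disc, so p ramifies: (p) = P^2 with e=2, f=1, g=1.
Therefore p is ramified.

ramified


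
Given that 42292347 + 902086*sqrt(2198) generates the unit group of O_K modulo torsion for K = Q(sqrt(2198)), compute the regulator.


epsilon = 42292347 + 902086*sqrt(2198)
= 8.4585e+07
R = ln(8.4585e+07)
= 18.2533

18.2533


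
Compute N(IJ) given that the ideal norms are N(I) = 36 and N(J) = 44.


N(IJ) = N(I) * N(J)
= 36 * 44
= 1584

1584


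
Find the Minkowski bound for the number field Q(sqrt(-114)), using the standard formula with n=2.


d = -114, d mod 4 = 2, so disc(K) = 4d = -456; |disc(K)| = 456
Imaginary quadratic field, so n = 2, s = r2 = 1, r1 = 0
M = (n!/n^n) * (4/pi)^s * sqrt(|disc(K)|) = (2!/2^2) * (4/pi)^1 * sqrt(456)
= 0.5 * 1.273240 * 21.354157
= 13.5945

13.5945


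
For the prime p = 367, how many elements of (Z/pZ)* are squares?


For prime p, the number of non-zero quadratic residues is (p-1)/2.
= (367-1)/2
= 183

183


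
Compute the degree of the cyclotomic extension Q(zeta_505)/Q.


The degree equals Euler's totient phi(505).
505 = 5 * 101
phi(505) = 400

400


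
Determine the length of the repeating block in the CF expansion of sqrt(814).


Run the CF algorithm for sqrt(814).
a_0 = floor(sqrt(814)) = 28; set m_0=0, q_0=1.
Recurrence: m' = q*a - m,  q' = (d - m'^2)/q,  a' = floor((a_0 + m')/q').
  step 1: m=28, q=30, a=1
  step 2: m=2, q=27, a=1
  step 3: m=25, q=7, a=7
  step 4: m=24, q=34, a=1
  step 5: m=10, q=21, a=1
  step 6: m=11, q=33, a=1
  step 7: m=22, q=10, a=5
  step 8: m=28, q=3, a=18
  step 9: m=26, q=46, a=1
  step 10: m=20, q=9, a=5
  step 11: m=25, q=21, a=2
  step 12: m=17, q=25, a=1
  step 13: m=8, q=30, a=1
  step 14: m=22, q=11, a=4
  step 15: m=22, q=30, a=1
  step 16: m=8, q=25, a=1
  step 17: m=17, q=21, a=2
  step 18: m=25, q=9, a=5
  step 19: m=20, q=46, a=1
  step 20: m=26, q=3, a=18
  step 21: m=28, q=10, a=5
  step 22: m=22, q=33, a=1
  step 23: m=11, q=21, a=1
  step 24: m=10, q=34, a=1
  step 25: m=24, q=7, a=7
  step 26: m=25, q=27, a=1
  step 27: m=2, q=30, a=1
  step 28: m=28, q=1, a=56
a_28 = 2*a_0 = 56, so the period closes here.
sqrt(814) = [28; 1, 1, 7, 1, 1, 1, 5, 18, 1, 5, 2, 1, 1, 4, 1, 1, 2, 5, 1, 18, 5, 1, 1, 1, 7, 1, 1, 56]
Period length = 28

28


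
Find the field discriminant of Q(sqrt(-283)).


For K = Q(sqrt(d)) with d squarefree: disc(K) = d if d = 1 mod 4, and disc(K) = 4d if d = 2 or 3 mod 4.
Here d = -283, and d mod 4 = 1.
d = 1 mod 4 (O_K = Z[(1+sqrt(d))/2]), so disc(K) = d = -283

-283


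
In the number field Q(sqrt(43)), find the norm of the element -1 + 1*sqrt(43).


N(a + b*sqrt(d)) = a^2 - d*b^2
= (-1)^2 - (43)*(1)^2
= 1 - 43
= -42

-42


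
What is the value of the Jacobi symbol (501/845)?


Compute (501/845) via quadratic reciprocity:
  reciprocity: (501/845) -> +(845/501)
  reduce: (344/501)
  pull out 2: (2/501) = -1  (since 501 mod 8 = 5)
  pull out 2: (2/501) = -1  (since 501 mod 8 = 5)
  pull out 2: (2/501) = -1  (since 501 mod 8 = 5)
  reciprocity: (43/501) -> +(501/43)
  reduce: (28/43)
  pull out 2: (2/43) = -1  (since 43 mod 8 = 3)
  pull out 2: (2/43) = -1  (since 43 mod 8 = 3)
  reciprocity: (7/43) -> -(43/7)
  reduce: (1/7)
  (1/7) = 1
Product of signs = 1

1


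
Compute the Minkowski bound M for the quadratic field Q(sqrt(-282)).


d = -282, d mod 4 = 2, so disc(K) = 4d = -1128; |disc(K)| = 1128
Imaginary quadratic field, so n = 2, s = r2 = 1, r1 = 0
M = (n!/n^n) * (4/pi)^s * sqrt(|disc(K)|) = (2!/2^2) * (4/pi)^1 * sqrt(1128)
= 0.5 * 1.273240 * 33.585711
= 21.3813

21.3813


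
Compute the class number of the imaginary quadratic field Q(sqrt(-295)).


K = Q(sqrt(-295)). d mod 4 = 1, so D = disc(K) = d = -295
h(K) equals the number of primitive reduced positive-definite forms (a, b, c) = a*x^2 + b*x*y + c*y^2 with b^2 - 4ac = D,
where reduced means |b| <= a <= c, with b >= 0 whenever |b| = a or a = c, and primitive means gcd(a, b, c) = 1.
Reduced forces 3a^2 <= |D| = 295, so 1 <= a <= 9; b must have the parity of D, and c = (b^2 - D)/(4a) must be an integer >= a.
Enumerate a = 1..9, b in [-a, a]:
  a=1: (1, 1, 74)  [1]
  a=2: (2, -1, 37), (2, 1, 37)  [2]
  a=3: none
  a=4: (4, -3, 19), (4, 3, 19)  [2]
  a=5: (5, 5, 16)  [1]
  a=6..7: none
  a=8: (8, -5, 10), (8, 5, 10)  [2]
  a=9: none
Total reduced forms: 1 + 2 + 2 + 1 + 2 = 8
h = 8

8


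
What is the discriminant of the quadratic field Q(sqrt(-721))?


For K = Q(sqrt(d)) with d squarefree: disc(K) = d if d = 1 mod 4, and disc(K) = 4d if d = 2 or 3 mod 4.
Here d = -721, and d mod 4 = 3.
d = 3 mod 4, not 1 (O_K = Z[sqrt(d)]), so disc(K) = 4d = 4 * (-721) = -2884

-2884


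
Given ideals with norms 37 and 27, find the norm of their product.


N(IJ) = N(I) * N(J)
= 37 * 27
= 999

999


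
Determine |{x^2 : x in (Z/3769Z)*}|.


For prime p, the number of non-zero quadratic residues is (p-1)/2.
= (3769-1)/2
= 1884

1884


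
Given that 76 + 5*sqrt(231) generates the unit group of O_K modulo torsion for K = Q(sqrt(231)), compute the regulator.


epsilon = 76 + 5*sqrt(231)
= 151.9934
R = ln(151.9934)
= 5.0238

5.0238


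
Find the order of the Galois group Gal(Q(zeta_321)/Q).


|Gal(Q(zeta_321)/Q)| = phi(321)
= 212

212


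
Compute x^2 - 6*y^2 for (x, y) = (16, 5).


x^2 - d*y^2
= 16^2 - 6*5^2
= 256 - 150
= 106

106


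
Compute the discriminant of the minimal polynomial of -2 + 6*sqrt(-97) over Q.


The element -2 + 6*sqrt(-97) has minimal polynomial:
x^2 + 4*x + 3496
Discriminant = (4)^2 - 4*(3496)
= 16 - 13984
= -13968

-13968


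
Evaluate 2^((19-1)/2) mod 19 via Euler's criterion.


p = 19 is prime and the exponent is (p-1)/2 = 9, so by Euler's criterion 2^9 = (2/19) = +1 or -1 mod 19.
Compute by square-and-multiply:
  9 = 8 + 1 (binary 1001)
  Repeated squaring mod 19: 2^1 = 2, 2^2 = 4, 2^4 = 16, 2^8 = 9
  2^9 = 2^8 * 2^1 = 9 * 2 mod 19
    9 * 2 = 18 = 18 mod 19
  2^9 = 18 mod 19
Result 18 = p - 1 = -1 mod 19: 2 is a quadratic non-residue mod 19. As a residue in [0, p-1] the value is 18.
2^9 mod 19 = 18

18
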